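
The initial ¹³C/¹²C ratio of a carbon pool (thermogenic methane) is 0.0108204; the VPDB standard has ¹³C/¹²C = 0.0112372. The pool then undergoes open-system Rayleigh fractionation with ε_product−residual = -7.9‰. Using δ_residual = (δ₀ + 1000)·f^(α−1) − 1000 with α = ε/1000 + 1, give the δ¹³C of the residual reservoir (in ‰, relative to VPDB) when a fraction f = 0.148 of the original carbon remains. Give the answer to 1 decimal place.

δ₀ = (0.0108204/0.0112372 − 1)×1000 = (0.962909 − 1)×1000 = -37.091‰
α − 1 = ε/1000 = -0.0079
f^(α−1) = 0.148^(-0.0079) = 1.015208
δ_res = (-37.091 + 1000) × 1.015208 − 1000 = 977.553 − 1000 = -22.45‰

-22.4‰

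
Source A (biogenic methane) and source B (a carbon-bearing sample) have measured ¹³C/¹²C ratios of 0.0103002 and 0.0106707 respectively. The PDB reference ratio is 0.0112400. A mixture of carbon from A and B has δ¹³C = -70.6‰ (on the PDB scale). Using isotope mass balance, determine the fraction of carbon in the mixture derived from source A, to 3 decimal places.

0.605

δ_A = (0.0103002/0.0112400 − 1)×1000 = (0.916388 − 1)×1000 = -83.612‰
δ_B = (0.0106707/0.0112400 − 1)×1000 = (0.949351 − 1)×1000 = -50.649‰
f_A = (δ_mix − δ_B)/(δ_A − δ_B) = (-70.6 − (-50.649))/(-83.612 − (-50.649))
f_A = -19.951 / -32.963 = 0.6052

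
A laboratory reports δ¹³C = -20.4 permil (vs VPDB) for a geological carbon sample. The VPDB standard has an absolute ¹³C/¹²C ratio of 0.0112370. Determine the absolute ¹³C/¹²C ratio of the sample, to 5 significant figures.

R_sample = R_standard × (δ¹³C/1000 + 1)
R_sample = 0.0112370 × (-20.4/1000 + 1) = 0.0112370 × 0.979600
R_sample = 0.0110078

0.011008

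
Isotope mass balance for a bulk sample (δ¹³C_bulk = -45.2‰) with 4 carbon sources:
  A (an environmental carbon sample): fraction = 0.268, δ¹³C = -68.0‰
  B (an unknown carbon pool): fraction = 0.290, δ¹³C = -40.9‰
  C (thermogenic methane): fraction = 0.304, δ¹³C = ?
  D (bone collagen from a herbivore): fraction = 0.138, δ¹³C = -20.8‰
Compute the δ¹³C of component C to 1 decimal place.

-40.3‰

Isotope mass balance: δ_bulk = Σ fᵢ·δᵢ.
-45.2 = 0.268×(-68.0) + 0.290×(-40.9) + 0.304×δ_C + 0.138×(-20.8)
0.304·δ_C = -45.2 − (-32.955) = -12.245
δ_C = -12.245 / 0.304 = -40.28‰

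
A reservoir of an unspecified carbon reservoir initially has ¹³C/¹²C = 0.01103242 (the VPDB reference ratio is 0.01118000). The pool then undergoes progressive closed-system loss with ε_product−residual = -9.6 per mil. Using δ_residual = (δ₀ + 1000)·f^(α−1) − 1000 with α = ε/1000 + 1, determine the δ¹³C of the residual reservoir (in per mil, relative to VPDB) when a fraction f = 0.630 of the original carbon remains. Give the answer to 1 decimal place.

-8.8 per mil

δ₀ = (0.01103242/0.01118000 − 1)×1000 = (0.986800 − 1)×1000 = -13.200 per mil
α − 1 = ε/1000 = -0.0096
f^(α−1) = 0.630^(-0.0096) = 1.004445
δ_res = (-13.200 + 1000) × 1.004445 − 1000 = 991.186 − 1000 = -8.81 per mil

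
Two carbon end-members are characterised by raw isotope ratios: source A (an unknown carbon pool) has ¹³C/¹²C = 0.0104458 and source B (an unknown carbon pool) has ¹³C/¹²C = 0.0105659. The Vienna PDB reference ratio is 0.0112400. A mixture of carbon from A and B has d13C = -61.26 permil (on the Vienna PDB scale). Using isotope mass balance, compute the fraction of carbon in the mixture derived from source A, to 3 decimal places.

0.120

δ_A = (0.0104458/0.0112400 − 1)×1000 = (0.929342 − 1)×1000 = -70.658 permil
δ_B = (0.0105659/0.0112400 − 1)×1000 = (0.940027 − 1)×1000 = -59.973 permil
f_A = (δ_mix − δ_B)/(δ_A − δ_B) = (-61.26 − (-59.973))/(-70.658 − (-59.973))
f_A = -1.287 / -10.685 = 0.1204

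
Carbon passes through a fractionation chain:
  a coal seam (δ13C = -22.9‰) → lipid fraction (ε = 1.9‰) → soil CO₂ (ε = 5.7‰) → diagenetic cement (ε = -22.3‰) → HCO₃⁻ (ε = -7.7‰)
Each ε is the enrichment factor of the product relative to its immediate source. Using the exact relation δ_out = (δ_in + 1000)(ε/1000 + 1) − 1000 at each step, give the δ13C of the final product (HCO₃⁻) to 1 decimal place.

-44.8‰

step 1: δ = (-22.90 + 1000)·(1.9/1000 + 1) − 1000 = -21.04‰
step 2: δ = (-21.04 + 1000)·(5.7/1000 + 1) − 1000 = -15.46‰
step 3: δ = (-15.46 + 1000)·(-22.3/1000 + 1) − 1000 = -37.42‰
step 4: δ = (-37.42 + 1000)·(-7.7/1000 + 1) − 1000 = -44.83‰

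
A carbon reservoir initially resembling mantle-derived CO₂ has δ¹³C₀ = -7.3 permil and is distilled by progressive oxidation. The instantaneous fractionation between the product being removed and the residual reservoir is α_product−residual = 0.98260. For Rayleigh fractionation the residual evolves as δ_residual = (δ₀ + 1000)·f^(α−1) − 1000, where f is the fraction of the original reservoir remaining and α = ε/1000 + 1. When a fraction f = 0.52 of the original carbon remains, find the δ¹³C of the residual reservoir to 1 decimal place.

4.1 permil

Rayleigh residual: δ_res = (δ₀ + 1000)·f^(α−1) − 1000
α − 1 = -0.01740
f^(α−1) = 0.52^(-0.01740) = 1.011443
δ_res = (-7.3 + 1000) × 1.011443 − 1000 = 1004.060 − 1000 = 4.06 permil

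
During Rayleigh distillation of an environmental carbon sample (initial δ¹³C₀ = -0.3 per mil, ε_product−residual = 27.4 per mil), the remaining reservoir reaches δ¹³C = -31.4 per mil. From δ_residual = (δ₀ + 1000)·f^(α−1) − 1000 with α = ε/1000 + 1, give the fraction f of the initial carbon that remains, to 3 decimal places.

0.316

α − 1 = ε/1000 = 0.0274
(δ_res + 1000)/(δ₀ + 1000) = (-31.4 + 1000)/(-0.3 + 1000) = 968.6/999.7 = 0.968891
f = 0.968891^(1/0.0274) = exp(ln(0.968891)/0.0274) = exp(-0.03160/0.0274)
f = exp(-1.1534) = 0.3156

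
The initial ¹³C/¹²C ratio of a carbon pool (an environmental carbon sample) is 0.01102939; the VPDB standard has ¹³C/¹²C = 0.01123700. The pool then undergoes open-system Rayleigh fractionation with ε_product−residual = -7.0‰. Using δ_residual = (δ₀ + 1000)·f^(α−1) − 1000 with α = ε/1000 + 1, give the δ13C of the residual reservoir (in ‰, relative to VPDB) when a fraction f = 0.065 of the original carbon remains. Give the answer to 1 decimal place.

0.5‰

δ₀ = (0.01102939/0.01123700 − 1)×1000 = (0.981524 − 1)×1000 = -18.476‰
α − 1 = ε/1000 = -0.0070
f^(α−1) = 0.065^(-0.0070) = 1.019318
δ_res = (-18.476 + 1000) × 1.019318 − 1000 = 1000.485 − 1000 = 0.49‰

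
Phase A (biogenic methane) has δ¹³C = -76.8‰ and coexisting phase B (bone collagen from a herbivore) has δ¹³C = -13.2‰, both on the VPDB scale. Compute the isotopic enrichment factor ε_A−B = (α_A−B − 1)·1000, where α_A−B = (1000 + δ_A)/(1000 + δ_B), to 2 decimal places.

-64.45‰

α_A−B = (1000 + -76.8) / (1000 + -13.2) = 923.2 / 986.8 = 0.935549
ε_A−B = (0.935549 − 1) × 1000 = -64.451‰
(The approximation ε ≈ δ_A − δ_B would give -63.6‰.)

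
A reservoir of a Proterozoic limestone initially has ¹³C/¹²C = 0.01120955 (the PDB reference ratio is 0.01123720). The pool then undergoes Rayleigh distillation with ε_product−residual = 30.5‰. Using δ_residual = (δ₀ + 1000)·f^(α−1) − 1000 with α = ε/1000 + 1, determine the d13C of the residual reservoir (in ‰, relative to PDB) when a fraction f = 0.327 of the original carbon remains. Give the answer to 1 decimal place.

δ₀ = (0.01120955/0.01123720 − 1)×1000 = (0.997539 − 1)×1000 = -2.461‰
α − 1 = ε/1000 = 0.0305
f^(α−1) = 0.327^(0.0305) = 0.966482
δ_res = (-2.461 + 1000) × 0.966482 − 1000 = 964.104 − 1000 = -35.90‰

-35.9‰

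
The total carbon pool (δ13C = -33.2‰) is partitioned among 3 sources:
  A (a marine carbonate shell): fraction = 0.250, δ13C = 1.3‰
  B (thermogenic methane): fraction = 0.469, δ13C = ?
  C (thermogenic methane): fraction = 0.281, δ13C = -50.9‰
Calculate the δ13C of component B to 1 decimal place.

-41.0‰

Isotope mass balance: δ_bulk = Σ fᵢ·δᵢ.
-33.2 = 0.250×(1.3) + 0.469×δ_B + 0.281×(-50.9)
0.469·δ_B = -33.2 − (-13.978) = -19.222
δ_B = -19.222 / 0.469 = -40.99‰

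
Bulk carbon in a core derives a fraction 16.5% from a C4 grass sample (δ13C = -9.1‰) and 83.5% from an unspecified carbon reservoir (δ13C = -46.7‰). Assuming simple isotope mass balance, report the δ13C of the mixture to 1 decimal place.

δ_mix = f_A·δ_A + f_B·δ_B
δ_mix = 0.165 × (-9.1) + 0.835 × (-46.7)
δ_mix = -1.50 + -38.99 = -40.50‰

-40.5‰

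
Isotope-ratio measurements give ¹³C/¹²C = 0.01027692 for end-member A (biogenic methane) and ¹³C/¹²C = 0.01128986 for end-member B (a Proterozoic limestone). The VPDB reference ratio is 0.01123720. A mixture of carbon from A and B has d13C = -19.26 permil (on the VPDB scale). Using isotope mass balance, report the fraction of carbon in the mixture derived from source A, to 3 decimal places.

0.266

δ_A = (0.01027692/0.01123720 − 1)×1000 = (0.914545 − 1)×1000 = -85.455 permil
δ_B = (0.01128986/0.01123720 − 1)×1000 = (1.004686 − 1)×1000 = 4.686 permil
f_A = (δ_mix − δ_B)/(δ_A − δ_B) = (-19.26 − (4.686))/(-85.455 − (4.686))
f_A = -23.946 / -90.142 = 0.2657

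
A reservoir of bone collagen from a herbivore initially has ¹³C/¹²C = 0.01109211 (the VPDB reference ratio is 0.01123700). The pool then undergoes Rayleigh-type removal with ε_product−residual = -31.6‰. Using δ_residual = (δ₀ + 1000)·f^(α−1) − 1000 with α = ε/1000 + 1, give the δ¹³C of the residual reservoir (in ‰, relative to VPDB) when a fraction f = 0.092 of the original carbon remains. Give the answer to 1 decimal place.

64.4‰

δ₀ = (0.01109211/0.01123700 − 1)×1000 = (0.987106 − 1)×1000 = -12.894‰
α − 1 = ε/1000 = -0.0316
f^(α−1) = 0.092^(-0.0316) = 1.078312
δ_res = (-12.894 + 1000) × 1.078312 − 1000 = 1064.408 − 1000 = 64.41‰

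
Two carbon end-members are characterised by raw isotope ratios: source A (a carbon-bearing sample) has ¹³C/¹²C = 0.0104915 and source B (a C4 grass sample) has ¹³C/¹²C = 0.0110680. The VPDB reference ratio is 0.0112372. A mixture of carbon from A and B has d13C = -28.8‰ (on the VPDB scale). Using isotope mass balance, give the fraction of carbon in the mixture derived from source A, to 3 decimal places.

0.268

δ_A = (0.0104915/0.0112372 − 1)×1000 = (0.933640 − 1)×1000 = -66.360‰
δ_B = (0.0110680/0.0112372 − 1)×1000 = (0.984943 − 1)×1000 = -15.057‰
f_A = (δ_mix − δ_B)/(δ_A − δ_B) = (-28.8 − (-15.057))/(-66.360 − (-15.057))
f_A = -13.743 / -51.303 = 0.2679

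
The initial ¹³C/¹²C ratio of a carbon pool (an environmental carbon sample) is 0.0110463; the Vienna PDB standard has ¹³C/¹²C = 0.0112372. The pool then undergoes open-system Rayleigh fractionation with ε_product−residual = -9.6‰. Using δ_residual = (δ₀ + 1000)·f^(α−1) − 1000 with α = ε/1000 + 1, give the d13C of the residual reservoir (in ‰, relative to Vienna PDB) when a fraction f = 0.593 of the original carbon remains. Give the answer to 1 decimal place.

-12.0‰

δ₀ = (0.0110463/0.0112372 − 1)×1000 = (0.983012 − 1)×1000 = -16.988‰
α − 1 = ε/1000 = -0.0096
f^(α−1) = 0.593^(-0.0096) = 1.005029
δ_res = (-16.988 + 1000) × 1.005029 − 1000 = 987.956 − 1000 = -12.04‰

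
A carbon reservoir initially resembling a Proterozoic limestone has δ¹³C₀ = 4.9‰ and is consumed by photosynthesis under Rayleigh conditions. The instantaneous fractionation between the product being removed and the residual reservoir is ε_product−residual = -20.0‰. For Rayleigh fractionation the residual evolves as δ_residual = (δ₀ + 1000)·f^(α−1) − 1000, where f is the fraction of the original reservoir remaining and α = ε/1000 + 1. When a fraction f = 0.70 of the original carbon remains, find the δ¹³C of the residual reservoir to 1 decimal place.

12.1‰

Rayleigh residual: δ_res = (δ₀ + 1000)·f^(α−1) − 1000
α = ε/1000 + 1 = 0.98000, so α − 1 = -0.02000
f^(α−1) = 0.70^(-0.02000) = 1.007159
δ_res = (4.9 + 1000) × 1.007159 − 1000 = 1012.094 − 1000 = 12.09‰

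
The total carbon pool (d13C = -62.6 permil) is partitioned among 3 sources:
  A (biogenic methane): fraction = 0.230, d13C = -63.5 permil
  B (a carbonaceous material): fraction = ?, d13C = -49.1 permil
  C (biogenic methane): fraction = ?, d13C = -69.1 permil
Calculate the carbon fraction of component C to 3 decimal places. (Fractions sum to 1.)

0.509

Let f_C and f_B be the unknown fractions; fractions sum to 1 so f_C + f_B = 0.770.
Mass balance: Σ fᵢ·δᵢ = δ_bulk ⇒ f_C·(-69.1) + f_B·(-49.1) = -62.6 − (-14.605) = -47.995
Substitute f_B = 0.770 − f_C:
f_C·(-69.1 − -49.1) = -47.995 − 0.770×(-49.1) = -10.188
f_C = -10.188 / -20.0 = 0.5094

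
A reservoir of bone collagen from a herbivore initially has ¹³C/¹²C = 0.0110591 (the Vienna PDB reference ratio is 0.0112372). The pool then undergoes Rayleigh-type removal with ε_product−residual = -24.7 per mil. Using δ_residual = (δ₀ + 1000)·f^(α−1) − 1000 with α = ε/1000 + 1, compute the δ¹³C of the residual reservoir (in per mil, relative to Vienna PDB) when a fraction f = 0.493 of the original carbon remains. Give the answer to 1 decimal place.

δ₀ = (0.0110591/0.0112372 − 1)×1000 = (0.984151 − 1)×1000 = -15.849 per mil
α − 1 = ε/1000 = -0.0247
f^(α−1) = 0.493^(-0.0247) = 1.017622
δ_res = (-15.849 + 1000) × 1.017622 − 1000 = 1001.494 − 1000 = 1.49 per mil

1.5 per mil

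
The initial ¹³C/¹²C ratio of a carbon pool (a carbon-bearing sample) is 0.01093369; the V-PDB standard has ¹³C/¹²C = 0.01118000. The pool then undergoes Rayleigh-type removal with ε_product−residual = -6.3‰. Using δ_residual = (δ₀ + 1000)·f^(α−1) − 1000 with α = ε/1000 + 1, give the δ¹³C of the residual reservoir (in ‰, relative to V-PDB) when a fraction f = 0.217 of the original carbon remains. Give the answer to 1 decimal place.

-12.6‰

δ₀ = (0.01093369/0.01118000 − 1)×1000 = (0.977969 − 1)×1000 = -22.031‰
α − 1 = ε/1000 = -0.0063
f^(α−1) = 0.217^(-0.0063) = 1.009672
δ_res = (-22.031 + 1000) × 1.009672 − 1000 = 987.428 − 1000 = -12.57‰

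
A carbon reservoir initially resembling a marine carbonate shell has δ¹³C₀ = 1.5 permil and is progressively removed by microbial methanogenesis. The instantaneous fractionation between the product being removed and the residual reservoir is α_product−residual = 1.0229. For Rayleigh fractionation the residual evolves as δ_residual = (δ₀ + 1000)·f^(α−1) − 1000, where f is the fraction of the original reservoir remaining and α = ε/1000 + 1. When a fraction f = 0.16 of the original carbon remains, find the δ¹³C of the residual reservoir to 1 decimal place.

Rayleigh residual: δ_res = (δ₀ + 1000)·f^(α−1) − 1000
α − 1 = 0.02290
f^(α−1) = 0.16^(0.02290) = 0.958902
δ_res = (1.5 + 1000) × 0.958902 − 1000 = 960.341 − 1000 = -39.66 permil

-39.7 permil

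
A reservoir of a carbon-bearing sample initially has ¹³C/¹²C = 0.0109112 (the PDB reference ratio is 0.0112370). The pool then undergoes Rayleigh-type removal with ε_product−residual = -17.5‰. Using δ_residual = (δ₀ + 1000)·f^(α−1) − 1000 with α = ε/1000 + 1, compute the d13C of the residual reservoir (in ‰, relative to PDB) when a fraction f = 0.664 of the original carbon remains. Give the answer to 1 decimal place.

δ₀ = (0.0109112/0.0112370 − 1)×1000 = (0.971006 − 1)×1000 = -28.994‰
α − 1 = ε/1000 = -0.0175
f^(α−1) = 0.664^(-0.0175) = 1.007192
δ_res = (-28.994 + 1000) × 1.007192 − 1000 = 977.990 − 1000 = -22.01‰

-22.0‰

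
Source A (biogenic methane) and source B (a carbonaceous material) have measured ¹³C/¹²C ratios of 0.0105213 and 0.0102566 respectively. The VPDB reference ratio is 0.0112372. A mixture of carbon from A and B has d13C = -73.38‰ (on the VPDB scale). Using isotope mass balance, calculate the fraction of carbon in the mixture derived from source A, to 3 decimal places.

δ_A = (0.0105213/0.0112372 − 1)×1000 = (0.936292 − 1)×1000 = -63.708‰
δ_B = (0.0102566/0.0112372 − 1)×1000 = (0.912736 − 1)×1000 = -87.264‰
f_A = (δ_mix − δ_B)/(δ_A − δ_B) = (-73.38 − (-87.264))/(-63.708 − (-87.264))
f_A = 13.884 / 23.556 = 0.5894

0.589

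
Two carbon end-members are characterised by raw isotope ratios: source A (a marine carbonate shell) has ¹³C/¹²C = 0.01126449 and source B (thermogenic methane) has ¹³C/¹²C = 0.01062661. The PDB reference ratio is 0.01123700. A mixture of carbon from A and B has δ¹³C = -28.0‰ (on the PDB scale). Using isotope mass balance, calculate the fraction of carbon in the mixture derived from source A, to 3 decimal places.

0.464

δ_A = (0.01126449/0.01123700 − 1)×1000 = (1.002446 − 1)×1000 = 2.446‰
δ_B = (0.01062661/0.01123700 − 1)×1000 = (0.945680 − 1)×1000 = -54.320‰
f_A = (δ_mix − δ_B)/(δ_A − δ_B) = (-28.0 − (-54.320))/(2.446 − (-54.320))
f_A = 26.320 / 56.766 = 0.4637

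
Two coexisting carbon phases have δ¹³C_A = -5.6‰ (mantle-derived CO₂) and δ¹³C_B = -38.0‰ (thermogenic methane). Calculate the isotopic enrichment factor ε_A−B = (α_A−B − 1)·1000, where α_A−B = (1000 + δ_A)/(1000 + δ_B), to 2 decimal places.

α_A−B = (1000 + -5.6) / (1000 + -38.0) = 994.4 / 962.0 = 1.033680
ε_A−B = (1.033680 − 1) × 1000 = 33.680‰
(The approximation ε ≈ δ_A − δ_B would give 32.4‰.)

33.68‰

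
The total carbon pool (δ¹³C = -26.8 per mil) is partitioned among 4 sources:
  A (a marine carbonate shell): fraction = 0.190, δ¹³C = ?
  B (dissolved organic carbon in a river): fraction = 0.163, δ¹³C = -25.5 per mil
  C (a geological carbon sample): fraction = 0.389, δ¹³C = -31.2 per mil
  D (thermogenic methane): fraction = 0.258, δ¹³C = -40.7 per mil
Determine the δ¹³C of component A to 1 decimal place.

0.0 per mil

Isotope mass balance: δ_bulk = Σ fᵢ·δᵢ.
-26.8 = 0.190×δ_A + 0.163×(-25.5) + 0.389×(-31.2) + 0.258×(-40.7)
0.190·δ_A = -26.8 − (-26.794) = -0.006
δ_A = -0.006 / 0.190 = -0.03 per mil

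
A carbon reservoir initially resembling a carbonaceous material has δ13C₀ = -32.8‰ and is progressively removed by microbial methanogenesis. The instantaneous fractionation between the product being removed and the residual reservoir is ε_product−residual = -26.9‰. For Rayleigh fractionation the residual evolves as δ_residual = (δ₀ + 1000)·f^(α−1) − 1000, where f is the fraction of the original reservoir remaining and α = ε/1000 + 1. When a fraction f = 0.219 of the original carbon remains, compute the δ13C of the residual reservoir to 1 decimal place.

7.5‰

Rayleigh residual: δ_res = (δ₀ + 1000)·f^(α−1) − 1000
α = ε/1000 + 1 = 0.97310, so α − 1 = -0.02690
f^(α−1) = 0.219^(-0.02690) = 1.041699
δ_res = (-32.8 + 1000) × 1.041699 − 1000 = 1007.531 − 1000 = 7.53‰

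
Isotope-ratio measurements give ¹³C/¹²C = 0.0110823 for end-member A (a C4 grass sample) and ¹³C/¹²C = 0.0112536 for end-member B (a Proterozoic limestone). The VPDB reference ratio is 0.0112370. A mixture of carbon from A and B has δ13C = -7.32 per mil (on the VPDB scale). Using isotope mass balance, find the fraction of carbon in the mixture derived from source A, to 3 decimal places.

0.577

δ_A = (0.0110823/0.0112370 − 1)×1000 = (0.986233 − 1)×1000 = -13.767 per mil
δ_B = (0.0112536/0.0112370 − 1)×1000 = (1.001477 − 1)×1000 = 1.477 per mil
f_A = (δ_mix − δ_B)/(δ_A − δ_B) = (-7.32 − (1.477))/(-13.767 − (1.477))
f_A = -8.797 / -15.244 = 0.5771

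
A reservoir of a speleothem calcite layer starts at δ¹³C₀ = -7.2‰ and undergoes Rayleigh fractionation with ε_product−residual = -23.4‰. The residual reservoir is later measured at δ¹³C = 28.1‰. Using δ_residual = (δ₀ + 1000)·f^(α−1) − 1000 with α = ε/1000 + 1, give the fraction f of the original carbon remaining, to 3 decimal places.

α − 1 = ε/1000 = -0.0234
(δ_res + 1000)/(δ₀ + 1000) = (28.1 + 1000)/(-7.2 + 1000) = 1028.1/992.8 = 1.035556
f = 1.035556^(1/-0.0234) = exp(ln(1.035556)/-0.0234) = exp(0.03494/-0.0234)
f = exp(-1.4931) = 0.2247

0.225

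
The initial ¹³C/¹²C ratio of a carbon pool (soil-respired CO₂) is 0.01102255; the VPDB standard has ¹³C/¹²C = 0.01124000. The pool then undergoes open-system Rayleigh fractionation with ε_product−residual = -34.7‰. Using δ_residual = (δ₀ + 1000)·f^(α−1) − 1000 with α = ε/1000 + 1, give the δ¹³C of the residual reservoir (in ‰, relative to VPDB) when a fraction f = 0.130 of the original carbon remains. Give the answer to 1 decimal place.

52.6‰

δ₀ = (0.01102255/0.01124000 − 1)×1000 = (0.980654 − 1)×1000 = -19.346‰
α − 1 = ε/1000 = -0.0347
f^(α−1) = 0.130^(-0.0347) = 1.073362
δ_res = (-19.346 + 1000) × 1.073362 − 1000 = 1052.597 − 1000 = 52.60‰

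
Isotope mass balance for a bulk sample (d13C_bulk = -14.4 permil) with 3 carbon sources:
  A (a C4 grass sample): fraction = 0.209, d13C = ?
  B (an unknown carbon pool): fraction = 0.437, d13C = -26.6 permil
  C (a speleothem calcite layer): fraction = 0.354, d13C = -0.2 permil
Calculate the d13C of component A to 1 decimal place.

Isotope mass balance: δ_bulk = Σ fᵢ·δᵢ.
-14.4 = 0.209×δ_A + 0.437×(-26.6) + 0.354×(-0.2)
0.209·δ_A = -14.4 − (-11.695) = -2.705
δ_A = -2.705 / 0.209 = -12.94 permil

-12.9 permil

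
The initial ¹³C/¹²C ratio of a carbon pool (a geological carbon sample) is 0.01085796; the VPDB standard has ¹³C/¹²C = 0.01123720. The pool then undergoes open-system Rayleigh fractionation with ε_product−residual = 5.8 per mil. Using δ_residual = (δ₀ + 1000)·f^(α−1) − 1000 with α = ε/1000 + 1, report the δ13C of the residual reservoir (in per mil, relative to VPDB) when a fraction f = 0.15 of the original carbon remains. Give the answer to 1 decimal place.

δ₀ = (0.01085796/0.01123720 − 1)×1000 = (0.966251 − 1)×1000 = -33.749 per mil
α − 1 = ε/1000 = 0.0058
f^(α−1) = 0.15^(0.0058) = 0.989057
δ_res = (-33.749 + 1000) × 0.989057 − 1000 = 955.678 − 1000 = -44.32 per mil

-44.3 per mil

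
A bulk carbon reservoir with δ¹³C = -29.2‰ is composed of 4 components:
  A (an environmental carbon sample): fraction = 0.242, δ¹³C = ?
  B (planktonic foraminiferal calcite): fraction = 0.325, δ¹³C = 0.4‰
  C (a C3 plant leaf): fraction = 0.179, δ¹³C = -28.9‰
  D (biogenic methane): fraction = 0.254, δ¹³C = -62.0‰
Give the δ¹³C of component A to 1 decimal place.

Isotope mass balance: δ_bulk = Σ fᵢ·δᵢ.
-29.2 = 0.242×δ_A + 0.325×(0.4) + 0.179×(-28.9) + 0.254×(-62.0)
0.242·δ_A = -29.2 − (-20.791) = -8.409
δ_A = -8.409 / 0.242 = -34.75‰

-34.7‰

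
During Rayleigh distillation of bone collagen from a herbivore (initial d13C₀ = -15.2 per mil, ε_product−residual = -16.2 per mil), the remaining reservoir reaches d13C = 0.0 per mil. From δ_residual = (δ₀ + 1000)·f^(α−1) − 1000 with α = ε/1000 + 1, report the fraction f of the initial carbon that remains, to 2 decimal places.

0.39

α − 1 = ε/1000 = -0.0162
(δ_res + 1000)/(δ₀ + 1000) = (0.0 + 1000)/(-15.2 + 1000) = 1000.0/984.8 = 1.015435
f = 1.015435^(1/-0.0162) = exp(ln(1.015435)/-0.0162) = exp(0.01532/-0.0162)
f = exp(-0.9455) = 0.3885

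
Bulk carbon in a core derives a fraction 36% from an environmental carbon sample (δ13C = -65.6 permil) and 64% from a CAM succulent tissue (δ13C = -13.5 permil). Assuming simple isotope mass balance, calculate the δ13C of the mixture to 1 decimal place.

-32.3 permil

δ_mix = f_A·δ_A + f_B·δ_B
δ_mix = 0.36 × (-65.6) + 0.64 × (-13.5)
δ_mix = -23.62 + -8.64 = -32.26 permil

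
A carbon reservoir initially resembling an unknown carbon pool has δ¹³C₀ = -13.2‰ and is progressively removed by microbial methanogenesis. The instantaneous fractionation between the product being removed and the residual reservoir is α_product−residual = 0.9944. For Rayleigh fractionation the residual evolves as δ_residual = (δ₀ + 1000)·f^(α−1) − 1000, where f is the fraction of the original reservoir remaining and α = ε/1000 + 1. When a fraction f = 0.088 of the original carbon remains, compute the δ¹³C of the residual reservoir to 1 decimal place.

0.3‰

Rayleigh residual: δ_res = (δ₀ + 1000)·f^(α−1) − 1000
α − 1 = -0.00560
f^(α−1) = 0.088^(-0.00560) = 1.013703
δ_res = (-13.2 + 1000) × 1.013703 − 1000 = 1000.323 − 1000 = 0.32‰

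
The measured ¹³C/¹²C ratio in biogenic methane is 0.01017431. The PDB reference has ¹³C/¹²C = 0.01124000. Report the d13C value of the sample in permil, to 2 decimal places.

-94.81 permil

d13C = (R_sample / R_standard − 1) × 1000
R_sample / R_standard = 0.01017431 / 0.01124000 = 0.905188
d13C = (0.905188 − 1) × 1000 = -94.812 permil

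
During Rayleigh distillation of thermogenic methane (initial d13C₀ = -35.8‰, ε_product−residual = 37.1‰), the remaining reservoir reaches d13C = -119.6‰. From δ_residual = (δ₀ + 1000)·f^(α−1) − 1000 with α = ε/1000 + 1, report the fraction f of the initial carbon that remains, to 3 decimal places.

α − 1 = ε/1000 = 0.0371
(δ_res + 1000)/(δ₀ + 1000) = (-119.6 + 1000)/(-35.8 + 1000) = 880.4/964.2 = 0.913089
f = 0.913089^(1/0.0371) = exp(ln(0.913089)/0.0371) = exp(-0.09092/0.0371)
f = exp(-2.4507) = 0.0862

0.086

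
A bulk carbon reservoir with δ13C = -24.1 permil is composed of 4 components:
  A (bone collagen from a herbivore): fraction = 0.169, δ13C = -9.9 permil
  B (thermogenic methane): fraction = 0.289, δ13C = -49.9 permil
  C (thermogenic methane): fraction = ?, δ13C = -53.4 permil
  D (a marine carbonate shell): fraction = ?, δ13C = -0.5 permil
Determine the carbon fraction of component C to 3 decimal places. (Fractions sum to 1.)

Let f_C and f_D be the unknown fractions; fractions sum to 1 so f_C + f_D = 0.542.
Mass balance: Σ fᵢ·δᵢ = δ_bulk ⇒ f_C·(-53.4) + f_D·(-0.5) = -24.1 − (-16.094) = -8.006
Substitute f_D = 0.542 − f_C:
f_C·(-53.4 − -0.5) = -8.006 − 0.542×(-0.5) = -7.735
f_C = -7.735 / -52.9 = 0.1462

0.146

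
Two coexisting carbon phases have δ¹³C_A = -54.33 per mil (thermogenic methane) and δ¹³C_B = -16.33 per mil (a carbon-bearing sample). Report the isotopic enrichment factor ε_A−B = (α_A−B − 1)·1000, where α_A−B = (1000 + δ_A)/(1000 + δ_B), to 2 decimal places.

α_A−B = (1000 + -54.33) / (1000 + -16.33) = 945.67 / 983.67 = 0.961369
ε_A−B = (0.961369 − 1) × 1000 = -38.631 per mil
(The approximation ε ≈ δ_A − δ_B would give -38.00 per mil.)

-38.63 per mil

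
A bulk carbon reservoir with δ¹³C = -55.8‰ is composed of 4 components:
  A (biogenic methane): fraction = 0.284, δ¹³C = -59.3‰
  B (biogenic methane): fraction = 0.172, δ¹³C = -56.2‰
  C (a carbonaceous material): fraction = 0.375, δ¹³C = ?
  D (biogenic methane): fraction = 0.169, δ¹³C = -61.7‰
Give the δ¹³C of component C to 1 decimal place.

Isotope mass balance: δ_bulk = Σ fᵢ·δᵢ.
-55.8 = 0.284×(-59.3) + 0.172×(-56.2) + 0.375×δ_C + 0.169×(-61.7)
0.375·δ_C = -55.8 − (-36.935) = -18.865
δ_C = -18.865 / 0.375 = -50.31‰

-50.3‰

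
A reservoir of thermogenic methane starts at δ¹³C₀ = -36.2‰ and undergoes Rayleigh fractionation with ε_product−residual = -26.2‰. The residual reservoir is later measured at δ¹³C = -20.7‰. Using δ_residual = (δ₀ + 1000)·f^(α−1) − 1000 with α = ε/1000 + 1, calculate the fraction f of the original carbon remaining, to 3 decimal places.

0.544

α − 1 = ε/1000 = -0.0262
(δ_res + 1000)/(δ₀ + 1000) = (-20.7 + 1000)/(-36.2 + 1000) = 979.3/963.8 = 1.016082
f = 1.016082^(1/-0.0262) = exp(ln(1.016082)/-0.0262) = exp(0.01595/-0.0262)
f = exp(-0.6089) = 0.5439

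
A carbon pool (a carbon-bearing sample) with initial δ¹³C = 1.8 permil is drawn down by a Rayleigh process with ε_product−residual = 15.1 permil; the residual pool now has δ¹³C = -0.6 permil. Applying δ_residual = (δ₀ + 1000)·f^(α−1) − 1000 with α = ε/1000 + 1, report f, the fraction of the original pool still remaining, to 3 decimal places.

α − 1 = ε/1000 = 0.0151
(δ_res + 1000)/(δ₀ + 1000) = (-0.6 + 1000)/(1.8 + 1000) = 999.4/1001.8 = 0.997604
f = 0.997604^(1/0.0151) = exp(ln(0.997604)/0.0151) = exp(-0.00240/0.0151)
f = exp(-0.1588) = 0.8531

0.853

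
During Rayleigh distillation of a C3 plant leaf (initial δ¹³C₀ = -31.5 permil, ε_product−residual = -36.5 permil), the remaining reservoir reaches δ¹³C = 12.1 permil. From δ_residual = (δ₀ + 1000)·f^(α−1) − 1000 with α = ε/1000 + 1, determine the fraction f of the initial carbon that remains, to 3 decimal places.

α − 1 = ε/1000 = -0.0365
(δ_res + 1000)/(δ₀ + 1000) = (12.1 + 1000)/(-31.5 + 1000) = 1012.1/968.5 = 1.045018
f = 1.045018^(1/-0.0365) = exp(ln(1.045018)/-0.0365) = exp(0.04403/-0.0365)
f = exp(-1.2064) = 0.2993

0.299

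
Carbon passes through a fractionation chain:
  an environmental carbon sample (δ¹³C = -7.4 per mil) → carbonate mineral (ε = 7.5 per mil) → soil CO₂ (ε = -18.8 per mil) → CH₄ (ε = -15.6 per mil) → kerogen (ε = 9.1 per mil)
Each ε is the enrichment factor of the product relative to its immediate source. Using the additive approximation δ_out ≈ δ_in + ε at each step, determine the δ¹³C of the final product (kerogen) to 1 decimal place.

step 1: δ ≈ -7.4 + (7.5) = 0.1 per mil
step 2: δ ≈ 0.1 + (-18.8) = -18.7 per mil
step 3: δ ≈ -18.7 + (-15.6) = -34.3 per mil
step 4: δ ≈ -34.3 + (9.1) = -25.2 per mil

-25.2 per mil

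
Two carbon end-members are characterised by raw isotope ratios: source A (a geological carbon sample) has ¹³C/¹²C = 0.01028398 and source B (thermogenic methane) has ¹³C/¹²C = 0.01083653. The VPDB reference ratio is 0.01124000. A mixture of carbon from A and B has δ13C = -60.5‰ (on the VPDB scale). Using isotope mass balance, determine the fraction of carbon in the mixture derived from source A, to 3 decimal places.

0.500

δ_A = (0.01028398/0.01124000 − 1)×1000 = (0.914945 − 1)×1000 = -85.055‰
δ_B = (0.01083653/0.01124000 − 1)×1000 = (0.964104 − 1)×1000 = -35.896‰
f_A = (δ_mix − δ_B)/(δ_A − δ_B) = (-60.5 − (-35.896))/(-85.055 − (-35.896))
f_A = -24.604 / -49.159 = 0.5005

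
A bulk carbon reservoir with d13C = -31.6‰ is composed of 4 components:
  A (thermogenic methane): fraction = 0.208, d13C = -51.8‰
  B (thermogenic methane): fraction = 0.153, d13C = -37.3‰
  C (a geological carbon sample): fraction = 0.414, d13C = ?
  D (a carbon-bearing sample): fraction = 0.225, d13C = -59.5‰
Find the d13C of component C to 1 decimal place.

Isotope mass balance: δ_bulk = Σ fᵢ·δᵢ.
-31.6 = 0.208×(-51.8) + 0.153×(-37.3) + 0.414×δ_C + 0.225×(-59.5)
0.414·δ_C = -31.6 − (-29.869) = -1.731
δ_C = -1.731 / 0.414 = -4.18‰

-4.2‰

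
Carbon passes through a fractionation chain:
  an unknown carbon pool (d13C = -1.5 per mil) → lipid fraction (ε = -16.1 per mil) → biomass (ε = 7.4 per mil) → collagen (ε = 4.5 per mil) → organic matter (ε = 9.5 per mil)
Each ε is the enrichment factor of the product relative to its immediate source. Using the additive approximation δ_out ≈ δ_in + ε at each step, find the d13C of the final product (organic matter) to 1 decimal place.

step 1: δ ≈ -1.5 + (-16.1) = -17.6 per mil
step 2: δ ≈ -17.6 + (7.4) = -10.2 per mil
step 3: δ ≈ -10.2 + (4.5) = -5.7 per mil
step 4: δ ≈ -5.7 + (9.5) = 3.8 per mil

3.8 per mil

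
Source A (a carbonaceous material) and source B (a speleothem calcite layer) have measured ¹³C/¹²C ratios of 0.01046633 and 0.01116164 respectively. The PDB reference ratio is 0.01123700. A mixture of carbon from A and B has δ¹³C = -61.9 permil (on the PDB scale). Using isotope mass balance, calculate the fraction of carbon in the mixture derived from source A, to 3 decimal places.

δ_A = (0.01046633/0.01123700 − 1)×1000 = (0.931417 − 1)×1000 = -68.583 permil
δ_B = (0.01116164/0.01123700 − 1)×1000 = (0.993294 − 1)×1000 = -6.706 permil
f_A = (δ_mix − δ_B)/(δ_A − δ_B) = (-61.9 − (-6.706))/(-68.583 − (-6.706))
f_A = -55.194 / -61.877 = 0.8920

0.892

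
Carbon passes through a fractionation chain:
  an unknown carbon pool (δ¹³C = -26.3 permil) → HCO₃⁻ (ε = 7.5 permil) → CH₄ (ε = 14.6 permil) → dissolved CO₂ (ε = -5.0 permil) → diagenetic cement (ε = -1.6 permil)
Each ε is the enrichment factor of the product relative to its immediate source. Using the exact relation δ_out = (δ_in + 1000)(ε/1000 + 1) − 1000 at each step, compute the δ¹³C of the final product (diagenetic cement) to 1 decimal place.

step 1: δ = (-26.30 + 1000)·(7.5/1000 + 1) − 1000 = -19.00 permil
step 2: δ = (-19.00 + 1000)·(14.6/1000 + 1) − 1000 = -4.67 permil
step 3: δ = (-4.67 + 1000)·(-5.0/1000 + 1) − 1000 = -9.65 permil
step 4: δ = (-9.65 + 1000)·(-1.6/1000 + 1) − 1000 = -11.24 permil

-11.2 permil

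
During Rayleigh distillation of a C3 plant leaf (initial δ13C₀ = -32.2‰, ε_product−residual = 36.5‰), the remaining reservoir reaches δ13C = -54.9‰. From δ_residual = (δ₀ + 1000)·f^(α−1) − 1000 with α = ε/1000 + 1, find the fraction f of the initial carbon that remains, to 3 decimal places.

0.522

α − 1 = ε/1000 = 0.0365
(δ_res + 1000)/(δ₀ + 1000) = (-54.9 + 1000)/(-32.2 + 1000) = 945.1/967.8 = 0.976545
f = 0.976545^(1/0.0365) = exp(ln(0.976545)/0.0365) = exp(-0.02373/0.0365)
f = exp(-0.6503) = 0.5219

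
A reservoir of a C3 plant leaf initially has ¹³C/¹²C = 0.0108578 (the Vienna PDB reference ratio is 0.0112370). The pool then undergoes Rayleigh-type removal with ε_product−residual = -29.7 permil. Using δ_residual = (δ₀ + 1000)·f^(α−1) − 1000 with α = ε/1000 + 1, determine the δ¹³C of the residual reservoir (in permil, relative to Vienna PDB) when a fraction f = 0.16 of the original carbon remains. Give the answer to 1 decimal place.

20.3 permil

δ₀ = (0.0108578/0.0112370 − 1)×1000 = (0.966254 − 1)×1000 = -33.746 permil
α − 1 = ε/1000 = -0.0297
f^(α−1) = 0.16^(-0.0297) = 1.055936
δ_res = (-33.746 + 1000) × 1.055936 − 1000 = 1020.303 − 1000 = 20.30 permil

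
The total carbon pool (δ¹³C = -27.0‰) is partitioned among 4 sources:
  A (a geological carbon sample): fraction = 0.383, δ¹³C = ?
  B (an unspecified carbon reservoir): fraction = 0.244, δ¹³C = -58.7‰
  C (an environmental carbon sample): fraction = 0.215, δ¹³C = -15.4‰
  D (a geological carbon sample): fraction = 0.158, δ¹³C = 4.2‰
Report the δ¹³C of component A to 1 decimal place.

Isotope mass balance: δ_bulk = Σ fᵢ·δᵢ.
-27.0 = 0.383×δ_A + 0.244×(-58.7) + 0.215×(-15.4) + 0.158×(4.2)
0.383·δ_A = -27.0 − (-16.970) = -10.030
δ_A = -10.030 / 0.383 = -26.19‰

-26.2‰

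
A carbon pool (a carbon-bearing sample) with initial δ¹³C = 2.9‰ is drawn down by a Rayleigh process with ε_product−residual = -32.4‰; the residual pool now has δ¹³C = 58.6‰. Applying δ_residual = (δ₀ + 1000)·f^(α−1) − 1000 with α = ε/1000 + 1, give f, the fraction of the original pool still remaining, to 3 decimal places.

0.189

α − 1 = ε/1000 = -0.0324
(δ_res + 1000)/(δ₀ + 1000) = (58.6 + 1000)/(2.9 + 1000) = 1058.6/1002.9 = 1.055539
f = 1.055539^(1/-0.0324) = exp(ln(1.055539)/-0.0324) = exp(0.05405/-0.0324)
f = exp(-1.6683) = 0.1886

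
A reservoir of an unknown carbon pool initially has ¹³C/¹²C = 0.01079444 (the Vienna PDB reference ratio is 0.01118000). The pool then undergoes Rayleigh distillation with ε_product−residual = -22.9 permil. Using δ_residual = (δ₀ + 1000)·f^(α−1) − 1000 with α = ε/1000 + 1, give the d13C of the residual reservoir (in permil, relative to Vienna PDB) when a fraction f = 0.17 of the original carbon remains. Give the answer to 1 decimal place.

δ₀ = (0.01079444/0.01118000 − 1)×1000 = (0.965513 − 1)×1000 = -34.487 permil
α − 1 = ε/1000 = -0.0229
f^(α−1) = 0.17^(-0.0229) = 1.041412
δ_res = (-34.487 + 1000) × 1.041412 − 1000 = 1005.498 − 1000 = 5.50 permil

5.5 permil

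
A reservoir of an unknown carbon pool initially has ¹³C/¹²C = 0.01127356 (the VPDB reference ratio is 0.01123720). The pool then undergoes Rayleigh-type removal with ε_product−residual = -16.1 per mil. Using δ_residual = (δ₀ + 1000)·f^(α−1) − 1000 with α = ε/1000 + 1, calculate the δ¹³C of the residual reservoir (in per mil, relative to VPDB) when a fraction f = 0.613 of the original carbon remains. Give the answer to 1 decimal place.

11.2 per mil

δ₀ = (0.01127356/0.01123720 − 1)×1000 = (1.003236 − 1)×1000 = 3.236 per mil
α − 1 = ε/1000 = -0.0161
f^(α−1) = 0.613^(-0.0161) = 1.007910
δ_res = (3.236 + 1000) × 1.007910 − 1000 = 1011.172 − 1000 = 11.17 per mil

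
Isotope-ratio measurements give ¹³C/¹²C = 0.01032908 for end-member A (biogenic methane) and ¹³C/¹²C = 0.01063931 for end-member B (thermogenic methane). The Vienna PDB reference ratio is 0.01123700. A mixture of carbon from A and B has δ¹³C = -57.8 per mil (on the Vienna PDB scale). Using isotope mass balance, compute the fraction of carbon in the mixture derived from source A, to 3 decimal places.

δ_A = (0.01032908/0.01123700 − 1)×1000 = (0.919203 − 1)×1000 = -80.797 per mil
δ_B = (0.01063931/0.01123700 − 1)×1000 = (0.946811 − 1)×1000 = -53.189 per mil
f_A = (δ_mix − δ_B)/(δ_A − δ_B) = (-57.8 − (-53.189))/(-80.797 − (-53.189))
f_A = -4.611 / -27.608 = 0.1670

0.167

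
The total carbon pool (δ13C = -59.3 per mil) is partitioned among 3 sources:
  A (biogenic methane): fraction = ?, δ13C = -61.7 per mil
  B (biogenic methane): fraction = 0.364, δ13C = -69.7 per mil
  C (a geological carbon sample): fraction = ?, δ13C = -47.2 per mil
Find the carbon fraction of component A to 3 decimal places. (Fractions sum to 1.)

Let f_A and f_C be the unknown fractions; fractions sum to 1 so f_A + f_C = 0.636.
Mass balance: Σ fᵢ·δᵢ = δ_bulk ⇒ f_A·(-61.7) + f_C·(-47.2) = -59.3 − (-25.371) = -33.929
Substitute f_C = 0.636 − f_A:
f_A·(-61.7 − -47.2) = -33.929 − 0.636×(-47.2) = -3.910
f_A = -3.910 / -14.5 = 0.2697

0.270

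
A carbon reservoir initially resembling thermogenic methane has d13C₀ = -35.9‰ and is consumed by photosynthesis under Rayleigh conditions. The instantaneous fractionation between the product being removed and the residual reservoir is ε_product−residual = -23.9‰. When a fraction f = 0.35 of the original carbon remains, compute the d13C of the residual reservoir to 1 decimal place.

Rayleigh residual: δ_res = (δ₀ + 1000)·f^(α−1) − 1000
α = ε/1000 + 1 = 0.97610, so α − 1 = -0.02390
f^(α−1) = 0.35^(-0.02390) = 1.025408
δ_res = (-35.9 + 1000) × 1.025408 − 1000 = 988.596 − 1000 = -11.40‰

-11.4‰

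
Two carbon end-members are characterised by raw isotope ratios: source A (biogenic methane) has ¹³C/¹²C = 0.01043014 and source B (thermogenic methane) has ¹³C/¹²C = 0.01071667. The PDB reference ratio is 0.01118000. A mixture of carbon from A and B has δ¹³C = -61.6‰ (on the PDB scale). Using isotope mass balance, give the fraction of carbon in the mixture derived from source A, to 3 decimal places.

δ_A = (0.01043014/0.01118000 − 1)×1000 = (0.932928 − 1)×1000 = -67.072‰
δ_B = (0.01071667/0.01118000 − 1)×1000 = (0.958557 − 1)×1000 = -41.443‰
f_A = (δ_mix − δ_B)/(δ_A − δ_B) = (-61.6 − (-41.443))/(-67.072 − (-41.443))
f_A = -20.157 / -25.629 = 0.7865

0.787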